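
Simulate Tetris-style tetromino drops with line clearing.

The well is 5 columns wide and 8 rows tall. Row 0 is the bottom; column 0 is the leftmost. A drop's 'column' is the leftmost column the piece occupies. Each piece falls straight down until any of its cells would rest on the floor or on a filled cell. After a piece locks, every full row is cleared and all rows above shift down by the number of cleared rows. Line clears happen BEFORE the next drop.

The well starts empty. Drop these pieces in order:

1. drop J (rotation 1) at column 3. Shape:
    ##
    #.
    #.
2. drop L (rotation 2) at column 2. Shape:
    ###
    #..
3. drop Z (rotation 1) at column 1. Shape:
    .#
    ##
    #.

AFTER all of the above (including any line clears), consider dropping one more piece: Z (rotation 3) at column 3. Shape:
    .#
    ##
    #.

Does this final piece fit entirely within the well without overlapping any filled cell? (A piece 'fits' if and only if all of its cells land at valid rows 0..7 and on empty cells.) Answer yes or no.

Drop 1: J rot1 at col 3 lands with bottom-row=0; cleared 0 line(s) (total 0); column heights now [0 0 0 3 3], max=3
Drop 2: L rot2 at col 2 lands with bottom-row=2; cleared 0 line(s) (total 0); column heights now [0 0 4 4 4], max=4
Drop 3: Z rot1 at col 1 lands with bottom-row=3; cleared 0 line(s) (total 0); column heights now [0 5 6 4 4], max=6
Test piece Z rot3 at col 3 (width 2): heights before test = [0 5 6 4 4]; fits = True

Answer: yes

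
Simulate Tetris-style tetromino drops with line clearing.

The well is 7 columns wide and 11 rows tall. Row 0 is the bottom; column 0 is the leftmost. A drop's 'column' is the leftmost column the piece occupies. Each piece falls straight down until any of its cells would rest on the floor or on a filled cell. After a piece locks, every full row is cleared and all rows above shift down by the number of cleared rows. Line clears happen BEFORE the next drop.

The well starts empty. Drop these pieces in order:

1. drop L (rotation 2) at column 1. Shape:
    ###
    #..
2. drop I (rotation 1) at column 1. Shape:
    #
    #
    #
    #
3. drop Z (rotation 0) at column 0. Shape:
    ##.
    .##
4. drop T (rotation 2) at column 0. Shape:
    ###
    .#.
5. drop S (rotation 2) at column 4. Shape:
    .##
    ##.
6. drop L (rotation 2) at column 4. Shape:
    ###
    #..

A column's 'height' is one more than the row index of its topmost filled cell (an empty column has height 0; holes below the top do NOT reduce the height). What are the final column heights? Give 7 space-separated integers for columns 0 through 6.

Drop 1: L rot2 at col 1 lands with bottom-row=0; cleared 0 line(s) (total 0); column heights now [0 2 2 2 0 0 0], max=2
Drop 2: I rot1 at col 1 lands with bottom-row=2; cleared 0 line(s) (total 0); column heights now [0 6 2 2 0 0 0], max=6
Drop 3: Z rot0 at col 0 lands with bottom-row=6; cleared 0 line(s) (total 0); column heights now [8 8 7 2 0 0 0], max=8
Drop 4: T rot2 at col 0 lands with bottom-row=8; cleared 0 line(s) (total 0); column heights now [10 10 10 2 0 0 0], max=10
Drop 5: S rot2 at col 4 lands with bottom-row=0; cleared 0 line(s) (total 0); column heights now [10 10 10 2 1 2 2], max=10
Drop 6: L rot2 at col 4 lands with bottom-row=1; cleared 0 line(s) (total 0); column heights now [10 10 10 2 3 3 3], max=10

Answer: 10 10 10 2 3 3 3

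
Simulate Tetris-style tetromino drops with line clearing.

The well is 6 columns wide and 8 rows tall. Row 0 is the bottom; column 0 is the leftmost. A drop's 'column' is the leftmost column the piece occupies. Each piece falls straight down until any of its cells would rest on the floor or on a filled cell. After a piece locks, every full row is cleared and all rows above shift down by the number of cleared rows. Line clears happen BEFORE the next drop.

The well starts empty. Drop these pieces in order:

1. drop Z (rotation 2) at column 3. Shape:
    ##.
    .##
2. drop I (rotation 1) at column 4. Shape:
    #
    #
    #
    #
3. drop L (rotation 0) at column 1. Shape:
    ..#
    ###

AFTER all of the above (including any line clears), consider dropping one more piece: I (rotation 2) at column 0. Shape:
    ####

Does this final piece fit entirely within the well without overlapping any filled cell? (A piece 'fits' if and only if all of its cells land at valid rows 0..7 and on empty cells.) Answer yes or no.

Answer: yes

Derivation:
Drop 1: Z rot2 at col 3 lands with bottom-row=0; cleared 0 line(s) (total 0); column heights now [0 0 0 2 2 1], max=2
Drop 2: I rot1 at col 4 lands with bottom-row=2; cleared 0 line(s) (total 0); column heights now [0 0 0 2 6 1], max=6
Drop 3: L rot0 at col 1 lands with bottom-row=2; cleared 0 line(s) (total 0); column heights now [0 3 3 4 6 1], max=6
Test piece I rot2 at col 0 (width 4): heights before test = [0 3 3 4 6 1]; fits = True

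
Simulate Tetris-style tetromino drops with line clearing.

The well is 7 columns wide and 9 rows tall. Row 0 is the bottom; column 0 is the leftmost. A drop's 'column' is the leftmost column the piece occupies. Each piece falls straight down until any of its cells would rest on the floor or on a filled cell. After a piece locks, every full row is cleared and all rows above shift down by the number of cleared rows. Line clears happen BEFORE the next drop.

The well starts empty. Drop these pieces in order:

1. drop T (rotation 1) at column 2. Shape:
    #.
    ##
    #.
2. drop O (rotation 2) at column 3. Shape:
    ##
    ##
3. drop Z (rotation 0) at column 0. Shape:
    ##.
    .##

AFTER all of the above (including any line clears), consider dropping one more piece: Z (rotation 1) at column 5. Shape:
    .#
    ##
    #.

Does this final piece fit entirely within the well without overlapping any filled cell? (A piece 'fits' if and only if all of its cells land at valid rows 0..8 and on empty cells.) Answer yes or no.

Drop 1: T rot1 at col 2 lands with bottom-row=0; cleared 0 line(s) (total 0); column heights now [0 0 3 2 0 0 0], max=3
Drop 2: O rot2 at col 3 lands with bottom-row=2; cleared 0 line(s) (total 0); column heights now [0 0 3 4 4 0 0], max=4
Drop 3: Z rot0 at col 0 lands with bottom-row=3; cleared 0 line(s) (total 0); column heights now [5 5 4 4 4 0 0], max=5
Test piece Z rot1 at col 5 (width 2): heights before test = [5 5 4 4 4 0 0]; fits = True

Answer: yes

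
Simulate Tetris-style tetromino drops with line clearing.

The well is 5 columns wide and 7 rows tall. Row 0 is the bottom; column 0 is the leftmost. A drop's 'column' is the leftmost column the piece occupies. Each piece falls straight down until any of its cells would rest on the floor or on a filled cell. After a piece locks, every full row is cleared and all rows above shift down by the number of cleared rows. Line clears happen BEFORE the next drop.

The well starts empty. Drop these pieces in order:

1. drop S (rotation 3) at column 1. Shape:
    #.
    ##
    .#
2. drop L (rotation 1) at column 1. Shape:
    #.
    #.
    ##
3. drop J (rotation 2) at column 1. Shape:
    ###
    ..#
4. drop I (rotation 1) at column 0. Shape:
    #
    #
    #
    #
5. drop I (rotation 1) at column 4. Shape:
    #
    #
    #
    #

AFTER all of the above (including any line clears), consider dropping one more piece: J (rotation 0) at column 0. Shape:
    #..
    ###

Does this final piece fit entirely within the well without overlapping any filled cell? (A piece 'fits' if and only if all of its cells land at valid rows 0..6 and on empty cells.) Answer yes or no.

Drop 1: S rot3 at col 1 lands with bottom-row=0; cleared 0 line(s) (total 0); column heights now [0 3 2 0 0], max=3
Drop 2: L rot1 at col 1 lands with bottom-row=3; cleared 0 line(s) (total 0); column heights now [0 6 4 0 0], max=6
Drop 3: J rot2 at col 1 lands with bottom-row=5; cleared 0 line(s) (total 0); column heights now [0 7 7 7 0], max=7
Drop 4: I rot1 at col 0 lands with bottom-row=0; cleared 0 line(s) (total 0); column heights now [4 7 7 7 0], max=7
Drop 5: I rot1 at col 4 lands with bottom-row=0; cleared 0 line(s) (total 0); column heights now [4 7 7 7 4], max=7
Test piece J rot0 at col 0 (width 3): heights before test = [4 7 7 7 4]; fits = False

Answer: no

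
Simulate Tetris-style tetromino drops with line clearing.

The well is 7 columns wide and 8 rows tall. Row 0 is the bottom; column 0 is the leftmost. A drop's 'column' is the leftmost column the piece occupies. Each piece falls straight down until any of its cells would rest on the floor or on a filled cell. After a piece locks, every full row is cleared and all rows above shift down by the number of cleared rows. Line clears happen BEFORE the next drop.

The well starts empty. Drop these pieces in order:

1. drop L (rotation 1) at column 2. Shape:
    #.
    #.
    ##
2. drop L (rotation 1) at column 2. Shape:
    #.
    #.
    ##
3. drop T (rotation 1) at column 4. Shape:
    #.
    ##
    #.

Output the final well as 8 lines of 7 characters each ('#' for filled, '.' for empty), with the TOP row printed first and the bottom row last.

Drop 1: L rot1 at col 2 lands with bottom-row=0; cleared 0 line(s) (total 0); column heights now [0 0 3 1 0 0 0], max=3
Drop 2: L rot1 at col 2 lands with bottom-row=3; cleared 0 line(s) (total 0); column heights now [0 0 6 4 0 0 0], max=6
Drop 3: T rot1 at col 4 lands with bottom-row=0; cleared 0 line(s) (total 0); column heights now [0 0 6 4 3 2 0], max=6

Answer: .......
.......
..#....
..#....
..##...
..#.#..
..#.##.
..###..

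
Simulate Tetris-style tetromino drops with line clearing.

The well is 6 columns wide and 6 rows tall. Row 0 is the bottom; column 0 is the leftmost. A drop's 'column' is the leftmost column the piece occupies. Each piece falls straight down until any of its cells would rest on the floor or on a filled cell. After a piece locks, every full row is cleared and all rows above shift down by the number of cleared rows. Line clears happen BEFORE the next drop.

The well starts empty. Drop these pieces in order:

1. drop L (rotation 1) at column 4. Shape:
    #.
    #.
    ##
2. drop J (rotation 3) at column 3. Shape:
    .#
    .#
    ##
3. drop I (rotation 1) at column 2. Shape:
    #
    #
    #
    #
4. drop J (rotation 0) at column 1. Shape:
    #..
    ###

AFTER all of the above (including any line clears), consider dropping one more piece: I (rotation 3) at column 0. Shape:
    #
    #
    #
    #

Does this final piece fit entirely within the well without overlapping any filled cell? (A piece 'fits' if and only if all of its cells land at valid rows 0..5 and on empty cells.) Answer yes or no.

Drop 1: L rot1 at col 4 lands with bottom-row=0; cleared 0 line(s) (total 0); column heights now [0 0 0 0 3 1], max=3
Drop 2: J rot3 at col 3 lands with bottom-row=3; cleared 0 line(s) (total 0); column heights now [0 0 0 4 6 1], max=6
Drop 3: I rot1 at col 2 lands with bottom-row=0; cleared 0 line(s) (total 0); column heights now [0 0 4 4 6 1], max=6
Drop 4: J rot0 at col 1 lands with bottom-row=4; cleared 0 line(s) (total 0); column heights now [0 6 5 5 6 1], max=6
Test piece I rot3 at col 0 (width 1): heights before test = [0 6 5 5 6 1]; fits = True

Answer: yes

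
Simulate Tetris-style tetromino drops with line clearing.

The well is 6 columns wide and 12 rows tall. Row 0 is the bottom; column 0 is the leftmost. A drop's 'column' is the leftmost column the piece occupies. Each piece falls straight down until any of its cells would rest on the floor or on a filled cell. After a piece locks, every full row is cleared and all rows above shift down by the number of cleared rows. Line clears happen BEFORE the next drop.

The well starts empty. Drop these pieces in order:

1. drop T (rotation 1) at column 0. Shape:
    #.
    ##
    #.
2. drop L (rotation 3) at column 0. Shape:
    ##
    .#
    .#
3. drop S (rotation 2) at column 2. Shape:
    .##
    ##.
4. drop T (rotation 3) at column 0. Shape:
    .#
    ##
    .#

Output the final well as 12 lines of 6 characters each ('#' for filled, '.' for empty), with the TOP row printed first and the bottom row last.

Answer: ......
......
......
......
.#....
##....
.#....
##....
.#....
##....
##.##.
#.##..

Derivation:
Drop 1: T rot1 at col 0 lands with bottom-row=0; cleared 0 line(s) (total 0); column heights now [3 2 0 0 0 0], max=3
Drop 2: L rot3 at col 0 lands with bottom-row=2; cleared 0 line(s) (total 0); column heights now [5 5 0 0 0 0], max=5
Drop 3: S rot2 at col 2 lands with bottom-row=0; cleared 0 line(s) (total 0); column heights now [5 5 1 2 2 0], max=5
Drop 4: T rot3 at col 0 lands with bottom-row=5; cleared 0 line(s) (total 0); column heights now [7 8 1 2 2 0], max=8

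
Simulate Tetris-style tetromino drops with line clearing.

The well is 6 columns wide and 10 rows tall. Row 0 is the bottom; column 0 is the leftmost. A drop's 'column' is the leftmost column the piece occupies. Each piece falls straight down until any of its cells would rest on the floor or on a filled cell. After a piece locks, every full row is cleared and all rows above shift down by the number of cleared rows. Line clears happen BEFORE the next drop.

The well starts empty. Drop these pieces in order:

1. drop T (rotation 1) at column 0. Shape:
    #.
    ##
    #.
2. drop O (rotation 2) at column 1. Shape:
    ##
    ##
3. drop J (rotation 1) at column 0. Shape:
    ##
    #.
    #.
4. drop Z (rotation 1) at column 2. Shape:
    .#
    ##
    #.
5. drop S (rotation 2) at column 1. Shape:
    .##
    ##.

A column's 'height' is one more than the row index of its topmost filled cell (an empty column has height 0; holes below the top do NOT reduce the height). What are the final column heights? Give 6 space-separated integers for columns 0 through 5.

Drop 1: T rot1 at col 0 lands with bottom-row=0; cleared 0 line(s) (total 0); column heights now [3 2 0 0 0 0], max=3
Drop 2: O rot2 at col 1 lands with bottom-row=2; cleared 0 line(s) (total 0); column heights now [3 4 4 0 0 0], max=4
Drop 3: J rot1 at col 0 lands with bottom-row=3; cleared 0 line(s) (total 0); column heights now [6 6 4 0 0 0], max=6
Drop 4: Z rot1 at col 2 lands with bottom-row=4; cleared 0 line(s) (total 0); column heights now [6 6 6 7 0 0], max=7
Drop 5: S rot2 at col 1 lands with bottom-row=6; cleared 0 line(s) (total 0); column heights now [6 7 8 8 0 0], max=8

Answer: 6 7 8 8 0 0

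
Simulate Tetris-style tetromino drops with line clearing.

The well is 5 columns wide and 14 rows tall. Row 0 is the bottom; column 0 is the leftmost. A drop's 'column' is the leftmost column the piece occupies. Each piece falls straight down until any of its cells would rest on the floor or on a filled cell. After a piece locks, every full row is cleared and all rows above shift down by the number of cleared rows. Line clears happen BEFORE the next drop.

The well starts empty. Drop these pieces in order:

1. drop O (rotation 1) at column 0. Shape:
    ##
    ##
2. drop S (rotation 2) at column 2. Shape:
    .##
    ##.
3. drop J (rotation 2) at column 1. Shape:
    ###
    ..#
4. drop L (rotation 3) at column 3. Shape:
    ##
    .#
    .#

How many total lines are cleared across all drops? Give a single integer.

Answer: 0

Derivation:
Drop 1: O rot1 at col 0 lands with bottom-row=0; cleared 0 line(s) (total 0); column heights now [2 2 0 0 0], max=2
Drop 2: S rot2 at col 2 lands with bottom-row=0; cleared 0 line(s) (total 0); column heights now [2 2 1 2 2], max=2
Drop 3: J rot2 at col 1 lands with bottom-row=2; cleared 0 line(s) (total 0); column heights now [2 4 4 4 2], max=4
Drop 4: L rot3 at col 3 lands with bottom-row=2; cleared 0 line(s) (total 0); column heights now [2 4 4 5 5], max=5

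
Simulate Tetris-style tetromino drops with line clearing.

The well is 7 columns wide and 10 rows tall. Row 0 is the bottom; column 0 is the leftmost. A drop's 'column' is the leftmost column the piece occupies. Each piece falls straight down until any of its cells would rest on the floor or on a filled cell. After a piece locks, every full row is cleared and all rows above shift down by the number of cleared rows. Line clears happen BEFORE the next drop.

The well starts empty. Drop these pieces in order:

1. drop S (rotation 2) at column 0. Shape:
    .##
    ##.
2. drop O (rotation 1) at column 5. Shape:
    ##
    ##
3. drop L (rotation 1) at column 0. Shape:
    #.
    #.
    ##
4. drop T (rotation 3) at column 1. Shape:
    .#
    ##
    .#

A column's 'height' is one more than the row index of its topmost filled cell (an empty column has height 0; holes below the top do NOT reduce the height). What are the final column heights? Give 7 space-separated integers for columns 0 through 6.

Answer: 5 4 5 0 0 2 2

Derivation:
Drop 1: S rot2 at col 0 lands with bottom-row=0; cleared 0 line(s) (total 0); column heights now [1 2 2 0 0 0 0], max=2
Drop 2: O rot1 at col 5 lands with bottom-row=0; cleared 0 line(s) (total 0); column heights now [1 2 2 0 0 2 2], max=2
Drop 3: L rot1 at col 0 lands with bottom-row=2; cleared 0 line(s) (total 0); column heights now [5 3 2 0 0 2 2], max=5
Drop 4: T rot3 at col 1 lands with bottom-row=2; cleared 0 line(s) (total 0); column heights now [5 4 5 0 0 2 2], max=5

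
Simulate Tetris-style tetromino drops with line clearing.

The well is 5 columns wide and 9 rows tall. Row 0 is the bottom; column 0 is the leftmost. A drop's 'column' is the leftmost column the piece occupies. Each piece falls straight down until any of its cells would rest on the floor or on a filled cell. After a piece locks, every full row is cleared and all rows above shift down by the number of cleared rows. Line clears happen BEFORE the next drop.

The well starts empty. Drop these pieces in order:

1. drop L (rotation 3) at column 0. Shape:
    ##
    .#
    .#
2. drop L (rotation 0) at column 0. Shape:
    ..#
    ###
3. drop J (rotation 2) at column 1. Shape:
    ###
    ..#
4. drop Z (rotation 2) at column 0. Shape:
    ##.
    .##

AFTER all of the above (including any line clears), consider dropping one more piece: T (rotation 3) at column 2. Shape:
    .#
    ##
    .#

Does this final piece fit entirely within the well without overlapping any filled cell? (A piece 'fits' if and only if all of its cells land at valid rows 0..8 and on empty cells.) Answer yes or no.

Drop 1: L rot3 at col 0 lands with bottom-row=0; cleared 0 line(s) (total 0); column heights now [3 3 0 0 0], max=3
Drop 2: L rot0 at col 0 lands with bottom-row=3; cleared 0 line(s) (total 0); column heights now [4 4 5 0 0], max=5
Drop 3: J rot2 at col 1 lands with bottom-row=4; cleared 0 line(s) (total 0); column heights now [4 6 6 6 0], max=6
Drop 4: Z rot2 at col 0 lands with bottom-row=6; cleared 0 line(s) (total 0); column heights now [8 8 7 6 0], max=8
Test piece T rot3 at col 2 (width 2): heights before test = [8 8 7 6 0]; fits = True

Answer: yes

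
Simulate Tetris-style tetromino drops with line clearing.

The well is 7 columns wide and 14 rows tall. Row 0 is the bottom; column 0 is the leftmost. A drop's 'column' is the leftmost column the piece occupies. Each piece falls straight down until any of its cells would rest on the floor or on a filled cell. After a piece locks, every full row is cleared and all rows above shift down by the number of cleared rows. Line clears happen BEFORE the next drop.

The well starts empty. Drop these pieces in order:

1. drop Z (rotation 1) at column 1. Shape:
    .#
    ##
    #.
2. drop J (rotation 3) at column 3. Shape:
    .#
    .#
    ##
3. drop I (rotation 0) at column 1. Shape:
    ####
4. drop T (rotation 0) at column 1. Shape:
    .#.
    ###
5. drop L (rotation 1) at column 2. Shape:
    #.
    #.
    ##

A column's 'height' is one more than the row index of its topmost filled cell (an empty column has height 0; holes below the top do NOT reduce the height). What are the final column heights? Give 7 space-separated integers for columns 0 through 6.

Answer: 0 5 9 7 4 0 0

Derivation:
Drop 1: Z rot1 at col 1 lands with bottom-row=0; cleared 0 line(s) (total 0); column heights now [0 2 3 0 0 0 0], max=3
Drop 2: J rot3 at col 3 lands with bottom-row=0; cleared 0 line(s) (total 0); column heights now [0 2 3 1 3 0 0], max=3
Drop 3: I rot0 at col 1 lands with bottom-row=3; cleared 0 line(s) (total 0); column heights now [0 4 4 4 4 0 0], max=4
Drop 4: T rot0 at col 1 lands with bottom-row=4; cleared 0 line(s) (total 0); column heights now [0 5 6 5 4 0 0], max=6
Drop 5: L rot1 at col 2 lands with bottom-row=6; cleared 0 line(s) (total 0); column heights now [0 5 9 7 4 0 0], max=9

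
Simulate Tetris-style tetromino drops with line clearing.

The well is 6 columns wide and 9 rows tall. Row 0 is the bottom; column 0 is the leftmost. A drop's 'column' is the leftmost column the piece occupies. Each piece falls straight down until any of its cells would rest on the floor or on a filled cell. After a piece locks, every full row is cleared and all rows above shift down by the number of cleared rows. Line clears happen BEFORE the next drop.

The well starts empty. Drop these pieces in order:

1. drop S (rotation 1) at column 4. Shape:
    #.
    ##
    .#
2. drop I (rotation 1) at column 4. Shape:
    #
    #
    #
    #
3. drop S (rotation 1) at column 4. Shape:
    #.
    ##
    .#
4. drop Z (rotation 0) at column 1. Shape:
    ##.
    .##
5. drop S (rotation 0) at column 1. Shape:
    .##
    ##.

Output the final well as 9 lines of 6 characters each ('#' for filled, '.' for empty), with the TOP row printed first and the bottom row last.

Answer: ....#.
....##
....##
....#.
....#.
..###.
.##.#.
.##.##
..##.#

Derivation:
Drop 1: S rot1 at col 4 lands with bottom-row=0; cleared 0 line(s) (total 0); column heights now [0 0 0 0 3 2], max=3
Drop 2: I rot1 at col 4 lands with bottom-row=3; cleared 0 line(s) (total 0); column heights now [0 0 0 0 7 2], max=7
Drop 3: S rot1 at col 4 lands with bottom-row=6; cleared 0 line(s) (total 0); column heights now [0 0 0 0 9 8], max=9
Drop 4: Z rot0 at col 1 lands with bottom-row=0; cleared 0 line(s) (total 0); column heights now [0 2 2 1 9 8], max=9
Drop 5: S rot0 at col 1 lands with bottom-row=2; cleared 0 line(s) (total 0); column heights now [0 3 4 4 9 8], max=9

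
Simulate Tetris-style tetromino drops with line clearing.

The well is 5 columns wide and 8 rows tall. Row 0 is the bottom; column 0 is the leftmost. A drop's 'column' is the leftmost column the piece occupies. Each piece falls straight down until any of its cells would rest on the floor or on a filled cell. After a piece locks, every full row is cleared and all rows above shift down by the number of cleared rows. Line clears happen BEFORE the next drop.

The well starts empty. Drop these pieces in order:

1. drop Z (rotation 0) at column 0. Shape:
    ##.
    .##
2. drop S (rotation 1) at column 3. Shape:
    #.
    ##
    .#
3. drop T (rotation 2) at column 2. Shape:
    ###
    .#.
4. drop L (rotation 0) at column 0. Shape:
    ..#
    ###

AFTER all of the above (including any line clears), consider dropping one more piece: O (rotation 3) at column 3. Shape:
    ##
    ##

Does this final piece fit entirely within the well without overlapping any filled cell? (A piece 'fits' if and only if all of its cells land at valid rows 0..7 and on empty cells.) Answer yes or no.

Answer: yes

Derivation:
Drop 1: Z rot0 at col 0 lands with bottom-row=0; cleared 0 line(s) (total 0); column heights now [2 2 1 0 0], max=2
Drop 2: S rot1 at col 3 lands with bottom-row=0; cleared 0 line(s) (total 0); column heights now [2 2 1 3 2], max=3
Drop 3: T rot2 at col 2 lands with bottom-row=3; cleared 0 line(s) (total 0); column heights now [2 2 5 5 5], max=5
Drop 4: L rot0 at col 0 lands with bottom-row=5; cleared 0 line(s) (total 0); column heights now [6 6 7 5 5], max=7
Test piece O rot3 at col 3 (width 2): heights before test = [6 6 7 5 5]; fits = True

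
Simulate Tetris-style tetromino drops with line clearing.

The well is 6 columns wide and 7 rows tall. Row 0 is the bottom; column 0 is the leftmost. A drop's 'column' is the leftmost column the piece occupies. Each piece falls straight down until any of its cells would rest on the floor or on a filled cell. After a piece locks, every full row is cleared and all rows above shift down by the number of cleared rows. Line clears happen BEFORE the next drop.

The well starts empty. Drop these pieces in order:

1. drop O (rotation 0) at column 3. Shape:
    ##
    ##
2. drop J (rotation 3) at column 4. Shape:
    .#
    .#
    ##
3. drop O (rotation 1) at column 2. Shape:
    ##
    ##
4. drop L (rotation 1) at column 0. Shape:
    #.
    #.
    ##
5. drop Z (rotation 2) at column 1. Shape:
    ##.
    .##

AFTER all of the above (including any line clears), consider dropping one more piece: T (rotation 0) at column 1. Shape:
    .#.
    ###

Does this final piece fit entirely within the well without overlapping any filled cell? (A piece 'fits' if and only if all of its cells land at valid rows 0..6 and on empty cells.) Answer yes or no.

Answer: no

Derivation:
Drop 1: O rot0 at col 3 lands with bottom-row=0; cleared 0 line(s) (total 0); column heights now [0 0 0 2 2 0], max=2
Drop 2: J rot3 at col 4 lands with bottom-row=2; cleared 0 line(s) (total 0); column heights now [0 0 0 2 3 5], max=5
Drop 3: O rot1 at col 2 lands with bottom-row=2; cleared 0 line(s) (total 0); column heights now [0 0 4 4 3 5], max=5
Drop 4: L rot1 at col 0 lands with bottom-row=0; cleared 0 line(s) (total 0); column heights now [3 1 4 4 3 5], max=5
Drop 5: Z rot2 at col 1 lands with bottom-row=4; cleared 0 line(s) (total 0); column heights now [3 6 6 5 3 5], max=6
Test piece T rot0 at col 1 (width 3): heights before test = [3 6 6 5 3 5]; fits = False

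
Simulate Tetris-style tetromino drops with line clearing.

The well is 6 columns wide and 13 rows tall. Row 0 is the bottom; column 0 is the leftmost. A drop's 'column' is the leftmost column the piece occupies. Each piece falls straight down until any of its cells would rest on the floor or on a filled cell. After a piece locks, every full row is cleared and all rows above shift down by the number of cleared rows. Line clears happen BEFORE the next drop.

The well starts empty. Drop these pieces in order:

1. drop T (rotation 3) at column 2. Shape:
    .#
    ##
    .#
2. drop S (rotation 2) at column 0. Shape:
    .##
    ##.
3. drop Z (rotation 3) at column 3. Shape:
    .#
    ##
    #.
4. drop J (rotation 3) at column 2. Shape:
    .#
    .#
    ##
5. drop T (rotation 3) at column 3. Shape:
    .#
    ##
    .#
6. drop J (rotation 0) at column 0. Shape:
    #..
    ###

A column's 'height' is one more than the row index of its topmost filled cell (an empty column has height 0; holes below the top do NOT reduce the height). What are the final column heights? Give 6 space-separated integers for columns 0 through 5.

Answer: 8 7 7 9 10 0

Derivation:
Drop 1: T rot3 at col 2 lands with bottom-row=0; cleared 0 line(s) (total 0); column heights now [0 0 2 3 0 0], max=3
Drop 2: S rot2 at col 0 lands with bottom-row=1; cleared 0 line(s) (total 0); column heights now [2 3 3 3 0 0], max=3
Drop 3: Z rot3 at col 3 lands with bottom-row=3; cleared 0 line(s) (total 0); column heights now [2 3 3 5 6 0], max=6
Drop 4: J rot3 at col 2 lands with bottom-row=5; cleared 0 line(s) (total 0); column heights now [2 3 6 8 6 0], max=8
Drop 5: T rot3 at col 3 lands with bottom-row=7; cleared 0 line(s) (total 0); column heights now [2 3 6 9 10 0], max=10
Drop 6: J rot0 at col 0 lands with bottom-row=6; cleared 0 line(s) (total 0); column heights now [8 7 7 9 10 0], max=10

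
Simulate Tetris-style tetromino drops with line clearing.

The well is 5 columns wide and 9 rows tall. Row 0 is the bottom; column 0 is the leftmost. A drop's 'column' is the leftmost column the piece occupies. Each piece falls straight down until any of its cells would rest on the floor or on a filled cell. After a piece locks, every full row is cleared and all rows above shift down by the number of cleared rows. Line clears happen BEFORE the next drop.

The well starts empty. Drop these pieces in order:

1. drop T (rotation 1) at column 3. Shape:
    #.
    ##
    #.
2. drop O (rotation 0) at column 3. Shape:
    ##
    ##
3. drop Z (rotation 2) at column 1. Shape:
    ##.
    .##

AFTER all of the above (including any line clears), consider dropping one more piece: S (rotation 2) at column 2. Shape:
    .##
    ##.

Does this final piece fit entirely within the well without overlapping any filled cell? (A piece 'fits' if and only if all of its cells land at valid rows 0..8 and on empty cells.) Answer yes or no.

Answer: yes

Derivation:
Drop 1: T rot1 at col 3 lands with bottom-row=0; cleared 0 line(s) (total 0); column heights now [0 0 0 3 2], max=3
Drop 2: O rot0 at col 3 lands with bottom-row=3; cleared 0 line(s) (total 0); column heights now [0 0 0 5 5], max=5
Drop 3: Z rot2 at col 1 lands with bottom-row=5; cleared 0 line(s) (total 0); column heights now [0 7 7 6 5], max=7
Test piece S rot2 at col 2 (width 3): heights before test = [0 7 7 6 5]; fits = True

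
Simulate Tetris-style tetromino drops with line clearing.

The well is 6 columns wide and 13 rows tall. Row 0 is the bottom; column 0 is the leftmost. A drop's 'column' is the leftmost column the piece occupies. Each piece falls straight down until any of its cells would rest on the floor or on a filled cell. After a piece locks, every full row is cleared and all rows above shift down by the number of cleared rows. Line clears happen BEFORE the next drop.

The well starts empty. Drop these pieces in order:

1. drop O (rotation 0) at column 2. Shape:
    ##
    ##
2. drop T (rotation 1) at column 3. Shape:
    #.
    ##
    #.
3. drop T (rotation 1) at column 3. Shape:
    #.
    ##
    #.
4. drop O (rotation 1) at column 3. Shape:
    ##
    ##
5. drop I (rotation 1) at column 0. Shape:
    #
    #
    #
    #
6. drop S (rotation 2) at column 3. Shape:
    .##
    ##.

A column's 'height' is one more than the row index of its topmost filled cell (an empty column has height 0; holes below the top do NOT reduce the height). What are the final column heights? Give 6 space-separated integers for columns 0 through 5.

Drop 1: O rot0 at col 2 lands with bottom-row=0; cleared 0 line(s) (total 0); column heights now [0 0 2 2 0 0], max=2
Drop 2: T rot1 at col 3 lands with bottom-row=2; cleared 0 line(s) (total 0); column heights now [0 0 2 5 4 0], max=5
Drop 3: T rot1 at col 3 lands with bottom-row=5; cleared 0 line(s) (total 0); column heights now [0 0 2 8 7 0], max=8
Drop 4: O rot1 at col 3 lands with bottom-row=8; cleared 0 line(s) (total 0); column heights now [0 0 2 10 10 0], max=10
Drop 5: I rot1 at col 0 lands with bottom-row=0; cleared 0 line(s) (total 0); column heights now [4 0 2 10 10 0], max=10
Drop 6: S rot2 at col 3 lands with bottom-row=10; cleared 0 line(s) (total 0); column heights now [4 0 2 11 12 12], max=12

Answer: 4 0 2 11 12 12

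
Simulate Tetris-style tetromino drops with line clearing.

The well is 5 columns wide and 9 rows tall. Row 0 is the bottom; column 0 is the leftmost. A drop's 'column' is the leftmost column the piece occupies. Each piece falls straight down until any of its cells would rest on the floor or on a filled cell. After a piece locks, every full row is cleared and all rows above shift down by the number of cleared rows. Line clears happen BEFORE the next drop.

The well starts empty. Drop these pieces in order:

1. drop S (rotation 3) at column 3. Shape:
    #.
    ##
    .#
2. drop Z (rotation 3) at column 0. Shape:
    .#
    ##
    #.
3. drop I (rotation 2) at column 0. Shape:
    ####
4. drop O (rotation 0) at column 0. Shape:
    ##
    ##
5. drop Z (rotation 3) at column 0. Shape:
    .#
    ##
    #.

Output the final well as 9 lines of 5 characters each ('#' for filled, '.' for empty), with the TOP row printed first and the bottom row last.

Answer: .#...
##...
#....
##...
##...
####.
.#.#.
##.##
#...#

Derivation:
Drop 1: S rot3 at col 3 lands with bottom-row=0; cleared 0 line(s) (total 0); column heights now [0 0 0 3 2], max=3
Drop 2: Z rot3 at col 0 lands with bottom-row=0; cleared 0 line(s) (total 0); column heights now [2 3 0 3 2], max=3
Drop 3: I rot2 at col 0 lands with bottom-row=3; cleared 0 line(s) (total 0); column heights now [4 4 4 4 2], max=4
Drop 4: O rot0 at col 0 lands with bottom-row=4; cleared 0 line(s) (total 0); column heights now [6 6 4 4 2], max=6
Drop 5: Z rot3 at col 0 lands with bottom-row=6; cleared 0 line(s) (total 0); column heights now [8 9 4 4 2], max=9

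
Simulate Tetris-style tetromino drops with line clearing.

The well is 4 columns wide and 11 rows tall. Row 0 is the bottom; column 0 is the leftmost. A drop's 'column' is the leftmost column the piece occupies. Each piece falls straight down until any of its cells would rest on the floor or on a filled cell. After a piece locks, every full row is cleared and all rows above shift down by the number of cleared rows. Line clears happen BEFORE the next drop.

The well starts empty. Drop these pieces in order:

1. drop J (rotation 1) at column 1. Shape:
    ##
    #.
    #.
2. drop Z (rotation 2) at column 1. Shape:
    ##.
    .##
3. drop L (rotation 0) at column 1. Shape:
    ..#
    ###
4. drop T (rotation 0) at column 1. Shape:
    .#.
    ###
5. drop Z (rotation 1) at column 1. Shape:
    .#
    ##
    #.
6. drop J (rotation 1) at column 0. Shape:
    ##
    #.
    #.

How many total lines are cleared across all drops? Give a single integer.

Drop 1: J rot1 at col 1 lands with bottom-row=0; cleared 0 line(s) (total 0); column heights now [0 3 3 0], max=3
Drop 2: Z rot2 at col 1 lands with bottom-row=3; cleared 0 line(s) (total 0); column heights now [0 5 5 4], max=5
Drop 3: L rot0 at col 1 lands with bottom-row=5; cleared 0 line(s) (total 0); column heights now [0 6 6 7], max=7
Drop 4: T rot0 at col 1 lands with bottom-row=7; cleared 0 line(s) (total 0); column heights now [0 8 9 8], max=9
Drop 5: Z rot1 at col 1 lands with bottom-row=8; cleared 0 line(s) (total 0); column heights now [0 10 11 8], max=11
Drop 6: J rot1 at col 0 lands with bottom-row=8; cleared 0 line(s) (total 0); column heights now [11 11 11 8], max=11

Answer: 0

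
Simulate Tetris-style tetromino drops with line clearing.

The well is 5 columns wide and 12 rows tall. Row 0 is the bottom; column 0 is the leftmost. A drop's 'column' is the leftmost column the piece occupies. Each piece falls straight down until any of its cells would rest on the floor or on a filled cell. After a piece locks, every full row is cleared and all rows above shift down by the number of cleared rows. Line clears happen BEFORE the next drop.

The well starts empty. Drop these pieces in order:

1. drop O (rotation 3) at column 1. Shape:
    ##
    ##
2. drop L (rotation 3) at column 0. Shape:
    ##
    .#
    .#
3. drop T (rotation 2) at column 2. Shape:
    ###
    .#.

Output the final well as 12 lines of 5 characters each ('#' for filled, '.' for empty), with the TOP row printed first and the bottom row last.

Drop 1: O rot3 at col 1 lands with bottom-row=0; cleared 0 line(s) (total 0); column heights now [0 2 2 0 0], max=2
Drop 2: L rot3 at col 0 lands with bottom-row=2; cleared 0 line(s) (total 0); column heights now [5 5 2 0 0], max=5
Drop 3: T rot2 at col 2 lands with bottom-row=1; cleared 0 line(s) (total 0); column heights now [5 5 3 3 3], max=5

Answer: .....
.....
.....
.....
.....
.....
.....
##...
.#...
.####
.###.
.##..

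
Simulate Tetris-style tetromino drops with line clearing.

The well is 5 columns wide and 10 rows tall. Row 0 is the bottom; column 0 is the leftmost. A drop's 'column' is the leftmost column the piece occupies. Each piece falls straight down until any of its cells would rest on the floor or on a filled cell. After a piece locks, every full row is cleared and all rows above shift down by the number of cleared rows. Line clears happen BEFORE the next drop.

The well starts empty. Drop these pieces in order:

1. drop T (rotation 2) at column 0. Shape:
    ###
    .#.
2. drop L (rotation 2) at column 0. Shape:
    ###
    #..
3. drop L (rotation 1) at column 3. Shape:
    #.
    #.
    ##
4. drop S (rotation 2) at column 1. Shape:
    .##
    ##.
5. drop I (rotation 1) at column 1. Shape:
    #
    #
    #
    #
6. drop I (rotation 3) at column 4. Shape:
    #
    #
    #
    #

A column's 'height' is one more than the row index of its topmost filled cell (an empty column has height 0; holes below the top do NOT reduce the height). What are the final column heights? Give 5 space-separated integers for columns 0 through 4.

Drop 1: T rot2 at col 0 lands with bottom-row=0; cleared 0 line(s) (total 0); column heights now [2 2 2 0 0], max=2
Drop 2: L rot2 at col 0 lands with bottom-row=2; cleared 0 line(s) (total 0); column heights now [4 4 4 0 0], max=4
Drop 3: L rot1 at col 3 lands with bottom-row=0; cleared 0 line(s) (total 0); column heights now [4 4 4 3 1], max=4
Drop 4: S rot2 at col 1 lands with bottom-row=4; cleared 0 line(s) (total 0); column heights now [4 5 6 6 1], max=6
Drop 5: I rot1 at col 1 lands with bottom-row=5; cleared 0 line(s) (total 0); column heights now [4 9 6 6 1], max=9
Drop 6: I rot3 at col 4 lands with bottom-row=1; cleared 1 line(s) (total 1); column heights now [3 8 5 5 4], max=8

Answer: 3 8 5 5 4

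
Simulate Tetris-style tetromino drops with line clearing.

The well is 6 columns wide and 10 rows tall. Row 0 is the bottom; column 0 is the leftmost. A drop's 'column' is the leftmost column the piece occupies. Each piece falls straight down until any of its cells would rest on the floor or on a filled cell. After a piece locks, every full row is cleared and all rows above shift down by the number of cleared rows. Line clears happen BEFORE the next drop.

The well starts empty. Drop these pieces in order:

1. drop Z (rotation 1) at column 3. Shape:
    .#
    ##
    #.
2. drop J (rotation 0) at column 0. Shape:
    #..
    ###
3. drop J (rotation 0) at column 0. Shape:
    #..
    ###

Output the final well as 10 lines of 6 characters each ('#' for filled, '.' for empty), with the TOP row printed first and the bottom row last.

Answer: ......
......
......
......
......
......
#.....
###.#.
#..##.
####..

Derivation:
Drop 1: Z rot1 at col 3 lands with bottom-row=0; cleared 0 line(s) (total 0); column heights now [0 0 0 2 3 0], max=3
Drop 2: J rot0 at col 0 lands with bottom-row=0; cleared 0 line(s) (total 0); column heights now [2 1 1 2 3 0], max=3
Drop 3: J rot0 at col 0 lands with bottom-row=2; cleared 0 line(s) (total 0); column heights now [4 3 3 2 3 0], max=4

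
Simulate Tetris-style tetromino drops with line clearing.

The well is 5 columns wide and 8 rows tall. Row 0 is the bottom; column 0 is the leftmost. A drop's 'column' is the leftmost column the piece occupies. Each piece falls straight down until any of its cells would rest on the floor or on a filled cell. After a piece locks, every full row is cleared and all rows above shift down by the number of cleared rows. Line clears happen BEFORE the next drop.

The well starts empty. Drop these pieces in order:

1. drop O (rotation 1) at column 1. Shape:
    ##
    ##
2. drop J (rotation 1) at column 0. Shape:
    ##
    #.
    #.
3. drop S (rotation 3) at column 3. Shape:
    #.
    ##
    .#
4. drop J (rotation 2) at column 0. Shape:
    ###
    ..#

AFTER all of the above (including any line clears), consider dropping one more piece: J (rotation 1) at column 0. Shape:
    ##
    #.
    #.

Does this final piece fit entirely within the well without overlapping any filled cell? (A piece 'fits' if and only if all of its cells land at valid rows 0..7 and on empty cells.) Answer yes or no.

Drop 1: O rot1 at col 1 lands with bottom-row=0; cleared 0 line(s) (total 0); column heights now [0 2 2 0 0], max=2
Drop 2: J rot1 at col 0 lands with bottom-row=0; cleared 0 line(s) (total 0); column heights now [3 3 2 0 0], max=3
Drop 3: S rot3 at col 3 lands with bottom-row=0; cleared 1 line(s) (total 1); column heights now [2 2 1 2 1], max=2
Drop 4: J rot2 at col 0 lands with bottom-row=1; cleared 0 line(s) (total 1); column heights now [3 3 3 2 1], max=3
Test piece J rot1 at col 0 (width 2): heights before test = [3 3 3 2 1]; fits = True

Answer: yes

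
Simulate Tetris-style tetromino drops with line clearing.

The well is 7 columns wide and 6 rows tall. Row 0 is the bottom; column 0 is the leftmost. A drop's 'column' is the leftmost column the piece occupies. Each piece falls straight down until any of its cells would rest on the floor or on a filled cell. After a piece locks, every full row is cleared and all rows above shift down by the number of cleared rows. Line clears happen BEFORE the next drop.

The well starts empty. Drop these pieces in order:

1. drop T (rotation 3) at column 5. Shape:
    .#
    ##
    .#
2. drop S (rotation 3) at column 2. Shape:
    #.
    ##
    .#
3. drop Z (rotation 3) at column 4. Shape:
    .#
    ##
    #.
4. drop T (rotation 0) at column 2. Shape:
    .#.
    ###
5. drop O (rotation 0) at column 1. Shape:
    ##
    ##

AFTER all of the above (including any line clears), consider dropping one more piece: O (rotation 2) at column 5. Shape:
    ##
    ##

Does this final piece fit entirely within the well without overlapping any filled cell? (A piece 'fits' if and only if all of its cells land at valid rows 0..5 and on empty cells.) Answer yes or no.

Answer: yes

Derivation:
Drop 1: T rot3 at col 5 lands with bottom-row=0; cleared 0 line(s) (total 0); column heights now [0 0 0 0 0 2 3], max=3
Drop 2: S rot3 at col 2 lands with bottom-row=0; cleared 0 line(s) (total 0); column heights now [0 0 3 2 0 2 3], max=3
Drop 3: Z rot3 at col 4 lands with bottom-row=1; cleared 0 line(s) (total 0); column heights now [0 0 3 2 3 4 3], max=4
Drop 4: T rot0 at col 2 lands with bottom-row=3; cleared 0 line(s) (total 0); column heights now [0 0 4 5 4 4 3], max=5
Drop 5: O rot0 at col 1 lands with bottom-row=4; cleared 0 line(s) (total 0); column heights now [0 6 6 5 4 4 3], max=6
Test piece O rot2 at col 5 (width 2): heights before test = [0 6 6 5 4 4 3]; fits = True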